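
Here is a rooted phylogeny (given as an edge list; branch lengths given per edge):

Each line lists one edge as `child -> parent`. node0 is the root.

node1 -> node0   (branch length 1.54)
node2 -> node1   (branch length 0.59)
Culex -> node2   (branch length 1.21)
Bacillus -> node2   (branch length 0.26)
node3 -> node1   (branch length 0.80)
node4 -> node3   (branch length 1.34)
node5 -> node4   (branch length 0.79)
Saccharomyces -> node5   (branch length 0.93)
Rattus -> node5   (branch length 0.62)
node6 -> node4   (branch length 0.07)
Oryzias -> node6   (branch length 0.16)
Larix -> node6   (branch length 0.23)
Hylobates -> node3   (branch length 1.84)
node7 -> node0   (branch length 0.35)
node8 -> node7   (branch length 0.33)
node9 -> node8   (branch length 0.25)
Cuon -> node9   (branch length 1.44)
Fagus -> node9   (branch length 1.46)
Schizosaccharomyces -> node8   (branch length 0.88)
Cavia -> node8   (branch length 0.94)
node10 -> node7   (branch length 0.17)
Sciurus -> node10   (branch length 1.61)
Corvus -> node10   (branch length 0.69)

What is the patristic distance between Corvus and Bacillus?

3.60

The path runs Corvus → … → MRCA → … → Bacillus; the MRCA is the root of the tree.
Branch lengths along that path: 0.69 + 0.17 + 0.35 + 1.54 + 0.59 + 0.26 = 3.60.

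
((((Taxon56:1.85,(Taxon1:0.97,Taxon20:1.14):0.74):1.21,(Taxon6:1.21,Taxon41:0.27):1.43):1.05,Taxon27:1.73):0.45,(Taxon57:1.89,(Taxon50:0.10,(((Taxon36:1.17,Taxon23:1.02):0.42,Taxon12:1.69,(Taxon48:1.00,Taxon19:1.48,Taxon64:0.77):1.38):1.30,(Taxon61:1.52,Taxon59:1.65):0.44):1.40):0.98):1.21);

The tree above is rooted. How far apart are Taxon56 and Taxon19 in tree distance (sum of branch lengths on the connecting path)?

12.31

The path runs Taxon56 → … → MRCA → … → Taxon19; the MRCA is the root of the tree.
Branch lengths along that path: 1.85 + 1.21 + 1.05 + 0.45 + 1.21 + 0.98 + 1.40 + 1.30 + 1.38 + 1.48 = 12.31.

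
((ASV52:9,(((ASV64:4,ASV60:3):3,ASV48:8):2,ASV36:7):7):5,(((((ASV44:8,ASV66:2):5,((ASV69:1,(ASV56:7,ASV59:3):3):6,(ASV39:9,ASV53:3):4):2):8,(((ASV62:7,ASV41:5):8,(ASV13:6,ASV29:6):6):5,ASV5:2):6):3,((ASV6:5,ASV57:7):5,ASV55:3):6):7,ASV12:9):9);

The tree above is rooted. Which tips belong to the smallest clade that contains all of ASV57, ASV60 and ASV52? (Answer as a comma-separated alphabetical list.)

Tracing ASV57: it sits inside (ASV6,ASV57).
Tracing ASV60: it sits inside (ASV64,ASV60).
Tracing ASV52: it sits inside (ASV52,(((ASV64,ASV60),ASV48),ASV36)).
The smallest clade enclosing all 3 is the whole tree (their MRCA is the root), so the answer is all 21 tips in alphabetical order.

ASV12, ASV13, ASV29, ASV36, ASV39, ASV41, ASV44, ASV48, ASV5, ASV52, ASV53, ASV55, ASV56, ASV57, ASV59, ASV6, ASV60, ASV62, ASV64, ASV66, ASV69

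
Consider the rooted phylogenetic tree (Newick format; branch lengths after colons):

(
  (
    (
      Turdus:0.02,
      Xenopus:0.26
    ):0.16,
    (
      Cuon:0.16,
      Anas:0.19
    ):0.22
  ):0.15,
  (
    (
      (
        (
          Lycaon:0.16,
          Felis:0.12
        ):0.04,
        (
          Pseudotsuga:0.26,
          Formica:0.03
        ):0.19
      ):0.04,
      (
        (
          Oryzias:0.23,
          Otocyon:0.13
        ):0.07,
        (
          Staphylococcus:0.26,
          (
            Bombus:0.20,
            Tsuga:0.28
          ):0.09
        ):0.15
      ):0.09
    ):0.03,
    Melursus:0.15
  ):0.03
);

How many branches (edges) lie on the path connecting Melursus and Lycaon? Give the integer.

5

The MRCA of Melursus and Lycaon is the node subtending ((((Lycaon,Felis),(Pseudotsuga,Formica)),((Oryzias,Otocyon),(Staphylococcus,(Bombus,Tsuga)))),Melursus).
From Melursus up to that node: 1 branch. From Lycaon up to the same node: 4 branches. Total: 1 + 4 = 5.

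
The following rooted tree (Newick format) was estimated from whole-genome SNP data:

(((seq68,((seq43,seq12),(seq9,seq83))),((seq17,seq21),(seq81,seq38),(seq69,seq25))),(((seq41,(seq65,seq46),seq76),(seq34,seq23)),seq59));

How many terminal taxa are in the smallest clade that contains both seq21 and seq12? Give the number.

11

The MRCA of seq21 and seq12 is the node subtending ((seq68,((seq43,seq12),(seq9,seq83))),((seq17,seq21),(seq81,seq38),(seq69,seq25))).
That clade contains 11 terminal taxa: seq12, seq17, seq21, seq25, seq38, seq43, seq68, seq69, seq81, seq83, seq9.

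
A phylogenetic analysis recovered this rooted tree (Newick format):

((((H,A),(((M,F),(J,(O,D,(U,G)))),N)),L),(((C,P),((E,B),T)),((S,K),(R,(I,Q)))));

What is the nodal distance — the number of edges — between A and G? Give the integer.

8

The MRCA of A and G is the node subtending ((H,A),(((M,F),(J,(O,D,(U,G)))),N)).
From A up to that node: 2 branches. From G up to the same node: 6 branches. Total: 2 + 6 = 8.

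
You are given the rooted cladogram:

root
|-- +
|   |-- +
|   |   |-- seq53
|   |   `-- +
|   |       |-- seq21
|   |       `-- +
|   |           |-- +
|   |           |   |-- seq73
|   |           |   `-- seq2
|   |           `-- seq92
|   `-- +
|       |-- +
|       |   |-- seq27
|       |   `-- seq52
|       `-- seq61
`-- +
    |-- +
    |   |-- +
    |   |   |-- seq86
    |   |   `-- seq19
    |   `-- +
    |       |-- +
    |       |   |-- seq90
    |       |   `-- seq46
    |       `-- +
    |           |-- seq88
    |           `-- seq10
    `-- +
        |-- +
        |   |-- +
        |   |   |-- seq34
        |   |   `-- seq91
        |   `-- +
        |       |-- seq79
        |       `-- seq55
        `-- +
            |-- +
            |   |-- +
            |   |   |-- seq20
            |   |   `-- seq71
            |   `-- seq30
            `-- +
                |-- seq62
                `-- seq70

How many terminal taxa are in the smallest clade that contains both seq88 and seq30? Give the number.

15

The MRCA of seq88 and seq30 is the node subtending (((seq86,seq19),((seq90,seq46),(seq88,seq10))),(((seq34,seq91),(seq79,seq55)),(((seq20,seq71),seq30),(seq62,seq70)))).
That clade contains 15 terminal taxa: seq10, seq19, seq20, seq30, seq34, seq46, seq55, seq62, seq70, seq71, seq79, seq86, seq88, seq90, seq91.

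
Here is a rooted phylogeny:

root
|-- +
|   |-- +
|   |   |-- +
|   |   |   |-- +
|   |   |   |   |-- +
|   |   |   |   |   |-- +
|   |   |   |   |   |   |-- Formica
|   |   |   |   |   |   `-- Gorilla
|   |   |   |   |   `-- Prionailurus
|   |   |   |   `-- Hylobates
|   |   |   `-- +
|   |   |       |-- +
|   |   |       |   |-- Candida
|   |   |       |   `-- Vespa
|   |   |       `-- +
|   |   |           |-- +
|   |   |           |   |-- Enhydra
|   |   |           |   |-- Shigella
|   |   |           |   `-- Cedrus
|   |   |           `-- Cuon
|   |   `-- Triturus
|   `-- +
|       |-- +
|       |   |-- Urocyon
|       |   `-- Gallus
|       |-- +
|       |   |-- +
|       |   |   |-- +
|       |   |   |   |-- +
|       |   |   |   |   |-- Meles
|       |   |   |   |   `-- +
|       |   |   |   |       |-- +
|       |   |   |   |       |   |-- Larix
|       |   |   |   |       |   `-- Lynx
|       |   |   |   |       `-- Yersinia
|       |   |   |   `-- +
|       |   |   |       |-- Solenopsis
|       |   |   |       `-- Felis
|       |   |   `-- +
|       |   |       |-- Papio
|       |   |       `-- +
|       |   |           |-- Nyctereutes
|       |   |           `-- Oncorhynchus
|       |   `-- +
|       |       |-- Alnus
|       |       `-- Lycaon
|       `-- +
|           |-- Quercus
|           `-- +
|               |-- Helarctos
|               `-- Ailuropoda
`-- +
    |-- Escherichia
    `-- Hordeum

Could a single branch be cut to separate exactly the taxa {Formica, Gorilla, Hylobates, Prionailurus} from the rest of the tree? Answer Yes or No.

The most recent common ancestor of these taxa subtends (((Formica,Gorilla),Prionailurus),Hylobates).
That clade has exactly 4 tips — every listed taxon and nothing else — so the group is monophyletic.

Yes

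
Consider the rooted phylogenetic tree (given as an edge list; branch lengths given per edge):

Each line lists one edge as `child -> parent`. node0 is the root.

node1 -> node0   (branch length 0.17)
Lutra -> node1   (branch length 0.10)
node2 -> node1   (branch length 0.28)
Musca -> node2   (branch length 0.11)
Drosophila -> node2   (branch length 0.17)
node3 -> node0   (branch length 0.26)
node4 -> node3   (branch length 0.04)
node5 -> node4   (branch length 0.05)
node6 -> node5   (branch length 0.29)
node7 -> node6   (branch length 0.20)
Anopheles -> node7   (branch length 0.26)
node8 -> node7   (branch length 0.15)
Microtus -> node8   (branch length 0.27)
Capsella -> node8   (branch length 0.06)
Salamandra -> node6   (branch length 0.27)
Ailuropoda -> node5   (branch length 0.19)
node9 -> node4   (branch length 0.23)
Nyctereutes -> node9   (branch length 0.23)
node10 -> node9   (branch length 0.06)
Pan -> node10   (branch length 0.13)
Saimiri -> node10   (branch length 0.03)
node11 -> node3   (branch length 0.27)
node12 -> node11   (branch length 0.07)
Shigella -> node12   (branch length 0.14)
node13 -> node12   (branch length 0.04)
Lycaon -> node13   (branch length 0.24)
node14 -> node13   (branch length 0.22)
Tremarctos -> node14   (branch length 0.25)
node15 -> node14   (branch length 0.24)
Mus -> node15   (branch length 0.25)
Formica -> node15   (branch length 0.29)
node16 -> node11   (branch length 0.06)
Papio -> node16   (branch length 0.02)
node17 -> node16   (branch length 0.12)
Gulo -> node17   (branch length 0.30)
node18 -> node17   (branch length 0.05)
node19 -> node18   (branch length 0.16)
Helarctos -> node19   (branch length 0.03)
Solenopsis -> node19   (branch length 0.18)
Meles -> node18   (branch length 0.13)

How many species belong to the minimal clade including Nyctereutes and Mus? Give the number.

18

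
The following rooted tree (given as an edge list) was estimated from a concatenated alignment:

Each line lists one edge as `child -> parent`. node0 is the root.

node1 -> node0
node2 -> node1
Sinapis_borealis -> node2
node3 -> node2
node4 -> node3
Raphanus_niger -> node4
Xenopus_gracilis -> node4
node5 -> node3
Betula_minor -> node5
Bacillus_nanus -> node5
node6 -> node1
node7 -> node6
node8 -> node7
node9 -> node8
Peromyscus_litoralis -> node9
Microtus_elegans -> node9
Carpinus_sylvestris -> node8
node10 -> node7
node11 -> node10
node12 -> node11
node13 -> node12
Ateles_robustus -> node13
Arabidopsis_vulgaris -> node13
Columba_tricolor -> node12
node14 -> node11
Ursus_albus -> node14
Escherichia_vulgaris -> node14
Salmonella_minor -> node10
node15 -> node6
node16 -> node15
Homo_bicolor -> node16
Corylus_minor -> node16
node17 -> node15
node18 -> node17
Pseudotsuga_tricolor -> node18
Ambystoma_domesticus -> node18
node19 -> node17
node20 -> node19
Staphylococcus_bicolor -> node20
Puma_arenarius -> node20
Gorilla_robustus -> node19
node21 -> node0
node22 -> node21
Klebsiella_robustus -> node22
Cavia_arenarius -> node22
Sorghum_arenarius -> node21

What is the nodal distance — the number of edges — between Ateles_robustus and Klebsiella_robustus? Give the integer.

11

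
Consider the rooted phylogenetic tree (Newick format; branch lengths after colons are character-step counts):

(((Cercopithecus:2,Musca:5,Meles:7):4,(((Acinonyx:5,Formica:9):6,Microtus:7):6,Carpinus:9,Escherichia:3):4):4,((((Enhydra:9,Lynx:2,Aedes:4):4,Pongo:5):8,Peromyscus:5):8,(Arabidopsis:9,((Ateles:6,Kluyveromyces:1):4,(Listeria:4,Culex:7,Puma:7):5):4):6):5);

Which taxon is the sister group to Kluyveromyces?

Ateles

Kluyveromyces attaches to the tree at the node subtending (Ateles,Kluyveromyces).
The other lineage descending from that same node — the sister group — is the single tip Ateles.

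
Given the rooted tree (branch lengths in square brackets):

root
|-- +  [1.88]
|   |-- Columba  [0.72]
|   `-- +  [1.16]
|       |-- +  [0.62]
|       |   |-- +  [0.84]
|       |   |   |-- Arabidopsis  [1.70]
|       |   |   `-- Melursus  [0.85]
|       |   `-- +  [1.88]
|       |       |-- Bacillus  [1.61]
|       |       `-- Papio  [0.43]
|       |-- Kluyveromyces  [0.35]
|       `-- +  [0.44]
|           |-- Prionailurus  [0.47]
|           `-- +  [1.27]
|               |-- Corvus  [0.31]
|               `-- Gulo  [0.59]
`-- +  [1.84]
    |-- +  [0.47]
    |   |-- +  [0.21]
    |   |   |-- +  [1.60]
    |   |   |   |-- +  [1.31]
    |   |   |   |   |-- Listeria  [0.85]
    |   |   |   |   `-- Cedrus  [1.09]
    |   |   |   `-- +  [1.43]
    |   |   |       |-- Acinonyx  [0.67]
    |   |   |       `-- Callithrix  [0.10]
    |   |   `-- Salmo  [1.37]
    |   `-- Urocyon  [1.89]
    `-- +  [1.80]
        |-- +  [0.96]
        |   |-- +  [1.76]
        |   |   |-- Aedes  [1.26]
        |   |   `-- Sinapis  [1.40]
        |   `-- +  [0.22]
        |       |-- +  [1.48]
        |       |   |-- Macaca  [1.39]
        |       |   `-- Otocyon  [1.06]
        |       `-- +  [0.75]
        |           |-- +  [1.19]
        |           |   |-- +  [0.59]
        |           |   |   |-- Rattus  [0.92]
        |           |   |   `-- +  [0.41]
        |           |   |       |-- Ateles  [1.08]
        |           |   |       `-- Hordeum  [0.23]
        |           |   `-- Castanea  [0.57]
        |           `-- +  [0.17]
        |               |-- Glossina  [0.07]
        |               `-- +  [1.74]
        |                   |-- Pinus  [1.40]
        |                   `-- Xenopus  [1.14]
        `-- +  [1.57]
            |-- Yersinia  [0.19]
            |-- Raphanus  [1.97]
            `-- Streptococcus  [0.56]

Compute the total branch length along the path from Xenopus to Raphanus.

8.52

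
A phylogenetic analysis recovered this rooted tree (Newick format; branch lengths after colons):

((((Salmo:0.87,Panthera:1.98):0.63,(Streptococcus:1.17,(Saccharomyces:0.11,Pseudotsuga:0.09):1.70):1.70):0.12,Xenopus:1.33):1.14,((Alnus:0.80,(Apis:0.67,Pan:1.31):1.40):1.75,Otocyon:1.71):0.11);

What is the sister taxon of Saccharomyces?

Pseudotsuga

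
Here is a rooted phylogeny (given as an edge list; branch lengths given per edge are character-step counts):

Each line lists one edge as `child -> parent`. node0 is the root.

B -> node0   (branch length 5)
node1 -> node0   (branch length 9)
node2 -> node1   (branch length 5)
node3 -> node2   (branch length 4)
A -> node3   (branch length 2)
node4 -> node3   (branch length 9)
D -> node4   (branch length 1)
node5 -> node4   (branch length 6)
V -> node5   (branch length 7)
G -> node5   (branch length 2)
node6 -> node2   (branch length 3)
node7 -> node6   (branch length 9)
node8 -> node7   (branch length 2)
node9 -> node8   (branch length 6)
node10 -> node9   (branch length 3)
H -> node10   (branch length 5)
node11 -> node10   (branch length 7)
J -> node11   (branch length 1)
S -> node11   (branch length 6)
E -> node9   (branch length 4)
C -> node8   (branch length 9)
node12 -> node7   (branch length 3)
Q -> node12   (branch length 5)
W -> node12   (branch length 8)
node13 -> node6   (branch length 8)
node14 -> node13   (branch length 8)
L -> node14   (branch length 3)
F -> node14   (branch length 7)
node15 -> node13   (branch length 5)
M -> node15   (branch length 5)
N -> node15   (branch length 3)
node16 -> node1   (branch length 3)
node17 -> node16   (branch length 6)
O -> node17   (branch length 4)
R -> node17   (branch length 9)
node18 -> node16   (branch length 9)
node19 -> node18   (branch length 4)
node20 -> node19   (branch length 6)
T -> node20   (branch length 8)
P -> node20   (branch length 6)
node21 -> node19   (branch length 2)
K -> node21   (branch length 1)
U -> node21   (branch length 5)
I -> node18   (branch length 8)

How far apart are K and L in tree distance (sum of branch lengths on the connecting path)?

46

The path runs K → … → MRCA → … → L; the MRCA is the node subtending (((A,(D,(V,G))),(((((H,(J,S)),E),C),(Q,W)),((L,F),(M,N)))),((O,R),(((T,P),(K,U)),I))).
Branch lengths along that path: 1 + 2 + 4 + 9 + 3 + 5 + 3 + 8 + 8 + 3 = 46.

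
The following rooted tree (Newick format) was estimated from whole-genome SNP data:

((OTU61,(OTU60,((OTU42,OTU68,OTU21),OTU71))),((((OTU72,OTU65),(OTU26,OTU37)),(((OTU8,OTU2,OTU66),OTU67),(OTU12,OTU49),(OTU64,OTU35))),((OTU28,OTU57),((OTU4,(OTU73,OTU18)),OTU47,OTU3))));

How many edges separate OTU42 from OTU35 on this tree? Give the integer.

The MRCA of OTU42 and OTU35 is the root of the tree.
From OTU42 up to that node: 5 branches. From OTU35 up to the same node: 5 branches. Total: 5 + 5 = 10.

10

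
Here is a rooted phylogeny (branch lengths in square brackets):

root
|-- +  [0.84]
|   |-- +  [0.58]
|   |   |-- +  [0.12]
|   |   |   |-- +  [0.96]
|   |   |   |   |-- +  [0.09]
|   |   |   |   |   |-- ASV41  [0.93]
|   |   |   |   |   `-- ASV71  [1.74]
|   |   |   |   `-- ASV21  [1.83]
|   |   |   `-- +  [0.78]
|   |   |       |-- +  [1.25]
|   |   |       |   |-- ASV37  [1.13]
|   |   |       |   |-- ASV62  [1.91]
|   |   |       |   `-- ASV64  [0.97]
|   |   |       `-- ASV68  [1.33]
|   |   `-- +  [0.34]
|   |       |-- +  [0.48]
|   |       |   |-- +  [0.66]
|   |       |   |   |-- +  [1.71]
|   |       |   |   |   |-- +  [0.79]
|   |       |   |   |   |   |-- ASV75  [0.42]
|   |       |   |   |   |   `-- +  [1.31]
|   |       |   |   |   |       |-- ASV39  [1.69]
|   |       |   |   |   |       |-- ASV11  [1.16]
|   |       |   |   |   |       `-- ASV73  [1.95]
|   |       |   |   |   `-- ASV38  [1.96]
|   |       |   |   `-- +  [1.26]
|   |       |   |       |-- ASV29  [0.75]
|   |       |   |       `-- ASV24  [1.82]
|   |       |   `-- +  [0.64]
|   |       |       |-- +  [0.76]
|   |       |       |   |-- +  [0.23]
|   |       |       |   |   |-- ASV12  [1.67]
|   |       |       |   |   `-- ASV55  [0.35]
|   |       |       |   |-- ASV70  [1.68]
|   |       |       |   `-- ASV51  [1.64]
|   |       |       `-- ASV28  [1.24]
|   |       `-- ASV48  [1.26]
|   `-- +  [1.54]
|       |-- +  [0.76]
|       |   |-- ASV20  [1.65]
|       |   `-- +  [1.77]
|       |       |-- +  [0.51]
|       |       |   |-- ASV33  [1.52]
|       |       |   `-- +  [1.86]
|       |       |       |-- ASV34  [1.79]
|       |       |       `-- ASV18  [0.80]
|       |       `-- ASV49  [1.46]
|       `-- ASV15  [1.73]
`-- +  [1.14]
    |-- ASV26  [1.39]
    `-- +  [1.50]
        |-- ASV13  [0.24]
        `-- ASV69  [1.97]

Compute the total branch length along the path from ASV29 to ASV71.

6.40

The path runs ASV29 → … → MRCA → … → ASV71; the MRCA is the node subtending ((((ASV41,ASV71),ASV21),((ASV37,ASV62,ASV64),ASV68)),(((((ASV75,(ASV39,ASV11,ASV73)),ASV38),(ASV29,ASV24)),(((ASV12,ASV55),ASV70,ASV51),ASV28)),ASV48)).
Branch lengths along that path: 0.75 + 1.26 + 0.66 + 0.48 + 0.34 + 0.12 + 0.96 + 0.09 + 1.74 = 6.40.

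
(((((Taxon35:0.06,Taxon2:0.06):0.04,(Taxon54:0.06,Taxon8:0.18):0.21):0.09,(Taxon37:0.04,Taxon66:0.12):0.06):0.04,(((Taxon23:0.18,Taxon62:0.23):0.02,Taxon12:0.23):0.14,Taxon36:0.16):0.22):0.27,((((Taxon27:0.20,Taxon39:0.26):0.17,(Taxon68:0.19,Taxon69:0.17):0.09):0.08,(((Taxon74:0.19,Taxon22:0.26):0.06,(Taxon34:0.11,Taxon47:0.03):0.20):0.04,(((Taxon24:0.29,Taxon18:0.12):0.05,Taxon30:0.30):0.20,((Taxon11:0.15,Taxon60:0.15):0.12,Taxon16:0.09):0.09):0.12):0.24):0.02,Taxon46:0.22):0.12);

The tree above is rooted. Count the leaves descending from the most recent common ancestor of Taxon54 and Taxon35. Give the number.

4

The MRCA of Taxon54 and Taxon35 is the node subtending ((Taxon35,Taxon2),(Taxon54,Taxon8)).
That clade contains 4 terminal taxa: Taxon2, Taxon35, Taxon54, Taxon8.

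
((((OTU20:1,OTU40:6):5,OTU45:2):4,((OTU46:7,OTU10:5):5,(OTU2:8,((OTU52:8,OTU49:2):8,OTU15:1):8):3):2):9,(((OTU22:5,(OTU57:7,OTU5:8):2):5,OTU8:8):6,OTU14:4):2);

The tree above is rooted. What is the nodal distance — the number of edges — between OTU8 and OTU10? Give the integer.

7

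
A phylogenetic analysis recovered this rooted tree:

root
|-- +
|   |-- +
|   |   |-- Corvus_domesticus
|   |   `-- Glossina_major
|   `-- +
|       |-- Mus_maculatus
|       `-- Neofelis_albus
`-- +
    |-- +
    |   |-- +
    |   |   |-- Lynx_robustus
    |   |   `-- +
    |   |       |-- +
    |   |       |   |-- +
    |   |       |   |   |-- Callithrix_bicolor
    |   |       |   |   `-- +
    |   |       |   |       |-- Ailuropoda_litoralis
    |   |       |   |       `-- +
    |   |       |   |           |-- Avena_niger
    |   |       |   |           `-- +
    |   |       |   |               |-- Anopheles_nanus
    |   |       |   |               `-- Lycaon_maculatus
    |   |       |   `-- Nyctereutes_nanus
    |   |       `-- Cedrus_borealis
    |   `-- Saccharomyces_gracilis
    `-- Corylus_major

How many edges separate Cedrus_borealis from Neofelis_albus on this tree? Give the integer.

8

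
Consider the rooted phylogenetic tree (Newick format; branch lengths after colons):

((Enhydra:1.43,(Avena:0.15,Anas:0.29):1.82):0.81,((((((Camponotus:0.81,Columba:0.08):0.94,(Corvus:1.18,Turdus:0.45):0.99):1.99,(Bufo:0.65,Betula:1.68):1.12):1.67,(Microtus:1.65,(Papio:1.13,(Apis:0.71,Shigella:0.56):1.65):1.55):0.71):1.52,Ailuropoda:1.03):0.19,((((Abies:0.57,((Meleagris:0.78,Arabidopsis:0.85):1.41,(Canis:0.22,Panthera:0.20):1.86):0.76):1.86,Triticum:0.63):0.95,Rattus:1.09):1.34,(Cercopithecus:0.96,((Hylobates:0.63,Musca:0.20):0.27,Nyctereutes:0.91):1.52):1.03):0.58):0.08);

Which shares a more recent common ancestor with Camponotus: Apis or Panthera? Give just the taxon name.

The MRCA of Camponotus and Apis subtends ((((Camponotus,Columba),(Corvus,Turdus)),(Bufo,Betula)),(Microtus,(Papio,(Apis,Shigella)))) (10 taxa).
The MRCA of Camponotus and Panthera subtends ((((((Camponotus,Columba),(Corvus,Turdus)),(Bufo,Betula)),(Microtus,(Papio,(Apis,Shigella)))),Ailuropoda),((((Abies,((Meleagris,Arabidopsis),(Canis,Panthera))),Triticum),Rattus),(Cercopithecus,((Hylobates,Musca),Nyctereutes)))) (22 taxa).
The first is nested inside the second, so Camponotus shares a more recent common ancestor with Apis.

Apis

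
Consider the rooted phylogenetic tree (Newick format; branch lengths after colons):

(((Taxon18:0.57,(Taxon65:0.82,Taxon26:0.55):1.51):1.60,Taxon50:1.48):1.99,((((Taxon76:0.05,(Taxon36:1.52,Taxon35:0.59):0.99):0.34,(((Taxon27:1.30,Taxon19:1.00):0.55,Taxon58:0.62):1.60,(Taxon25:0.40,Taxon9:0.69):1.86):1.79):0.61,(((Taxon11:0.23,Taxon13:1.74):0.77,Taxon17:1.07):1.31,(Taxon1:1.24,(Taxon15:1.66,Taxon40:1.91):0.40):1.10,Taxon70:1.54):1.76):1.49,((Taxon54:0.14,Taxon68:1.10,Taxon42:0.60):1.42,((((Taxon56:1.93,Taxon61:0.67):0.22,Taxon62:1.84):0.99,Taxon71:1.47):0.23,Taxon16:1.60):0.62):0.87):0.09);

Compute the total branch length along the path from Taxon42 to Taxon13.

9.96

The path runs Taxon42 → … → MRCA → … → Taxon13; the MRCA is the node subtending ((((Taxon76,(Taxon36,Taxon35)),(((Taxon27,Taxon19),Taxon58),(Taxon25,Taxon9))),(((Taxon11,Taxon13),Taxon17),(Taxon1,(Taxon15,Taxon40)),Taxon70)),((Taxon54,Taxon68,Taxon42),((((Taxon56,Taxon61),Taxon62),Taxon71),Taxon16))).
Branch lengths along that path: 0.60 + 1.42 + 0.87 + 1.49 + 1.76 + 1.31 + 0.77 + 1.74 = 9.96.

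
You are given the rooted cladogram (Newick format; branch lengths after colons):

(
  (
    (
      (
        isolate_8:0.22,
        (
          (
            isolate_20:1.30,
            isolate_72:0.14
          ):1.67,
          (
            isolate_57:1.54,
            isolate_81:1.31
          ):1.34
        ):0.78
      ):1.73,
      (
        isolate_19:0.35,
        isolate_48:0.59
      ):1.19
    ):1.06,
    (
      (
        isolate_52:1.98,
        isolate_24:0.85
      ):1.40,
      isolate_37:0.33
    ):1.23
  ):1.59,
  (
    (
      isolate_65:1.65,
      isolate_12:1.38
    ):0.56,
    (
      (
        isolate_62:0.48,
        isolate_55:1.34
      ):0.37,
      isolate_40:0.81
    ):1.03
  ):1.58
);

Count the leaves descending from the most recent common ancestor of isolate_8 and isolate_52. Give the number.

The MRCA of isolate_8 and isolate_52 is the node subtending (((isolate_8,((isolate_20,isolate_72),(isolate_57,isolate_81))),(isolate_19,isolate_48)),((isolate_52,isolate_24),isolate_37)).
That clade contains 10 terminal taxa: isolate_19, isolate_20, isolate_24, isolate_37, isolate_48, isolate_52, isolate_57, isolate_72, isolate_8, isolate_81.

10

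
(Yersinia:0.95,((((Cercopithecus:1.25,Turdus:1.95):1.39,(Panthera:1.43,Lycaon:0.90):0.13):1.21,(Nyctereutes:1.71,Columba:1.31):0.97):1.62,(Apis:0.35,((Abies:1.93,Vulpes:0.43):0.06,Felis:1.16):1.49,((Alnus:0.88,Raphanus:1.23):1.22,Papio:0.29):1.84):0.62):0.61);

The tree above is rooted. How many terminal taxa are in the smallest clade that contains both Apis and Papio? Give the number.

7

The MRCA of Apis and Papio is the node subtending (Apis,((Abies,Vulpes),Felis),((Alnus,Raphanus),Papio)).
That clade contains 7 terminal taxa: Abies, Alnus, Apis, Felis, Papio, Raphanus, Vulpes.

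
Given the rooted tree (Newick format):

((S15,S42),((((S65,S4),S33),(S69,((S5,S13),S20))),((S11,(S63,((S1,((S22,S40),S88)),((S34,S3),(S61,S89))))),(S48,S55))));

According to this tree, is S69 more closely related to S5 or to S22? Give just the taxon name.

S5

The MRCA of S69 and S5 subtends (S69,((S5,S13),S20)) (4 taxa).
The MRCA of S69 and S22 subtends ((((S65,S4),S33),(S69,((S5,S13),S20))),((S11,(S63,((S1,((S22,S40),S88)),((S34,S3),(S61,S89))))),(S48,S55))) (19 taxa).
The first is nested inside the second, so S69 shares a more recent common ancestor with S5.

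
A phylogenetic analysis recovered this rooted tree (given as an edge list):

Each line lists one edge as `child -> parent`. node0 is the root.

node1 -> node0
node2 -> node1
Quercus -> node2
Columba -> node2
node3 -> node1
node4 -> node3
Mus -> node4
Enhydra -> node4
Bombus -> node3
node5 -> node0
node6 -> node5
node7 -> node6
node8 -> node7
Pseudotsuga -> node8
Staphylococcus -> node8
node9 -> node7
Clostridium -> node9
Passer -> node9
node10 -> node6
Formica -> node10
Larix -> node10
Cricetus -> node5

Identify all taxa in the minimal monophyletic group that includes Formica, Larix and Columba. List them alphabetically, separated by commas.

Bombus, Clostridium, Columba, Cricetus, Enhydra, Formica, Larix, Mus, Passer, Pseudotsuga, Quercus, Staphylococcus

Tracing Formica: it sits inside (Formica,Larix).
Tracing Larix: it sits inside (Formica,Larix).
Tracing Columba: it sits inside (Quercus,Columba).
The smallest clade enclosing all 3 is the whole tree (their MRCA is the root), so the answer is all 12 tips in alphabetical order.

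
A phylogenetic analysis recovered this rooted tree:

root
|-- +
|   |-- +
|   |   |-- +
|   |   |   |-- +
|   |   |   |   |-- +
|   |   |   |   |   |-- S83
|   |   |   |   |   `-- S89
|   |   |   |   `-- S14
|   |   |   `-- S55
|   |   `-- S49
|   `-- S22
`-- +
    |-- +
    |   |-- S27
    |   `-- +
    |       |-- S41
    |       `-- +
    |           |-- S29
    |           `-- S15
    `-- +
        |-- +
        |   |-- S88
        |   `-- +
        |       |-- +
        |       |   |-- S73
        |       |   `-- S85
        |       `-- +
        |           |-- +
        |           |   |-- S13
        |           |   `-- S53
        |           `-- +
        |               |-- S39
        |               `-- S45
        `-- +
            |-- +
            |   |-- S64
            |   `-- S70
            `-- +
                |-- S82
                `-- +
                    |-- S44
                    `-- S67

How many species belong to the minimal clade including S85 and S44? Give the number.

12

The MRCA of S85 and S44 is the node subtending ((S88,((S73,S85),((S13,S53),(S39,S45)))),((S64,S70),(S82,(S44,S67)))).
That clade contains 12 terminal taxa: S13, S39, S44, S45, S53, S64, S67, S70, S73, S82, S85, S88.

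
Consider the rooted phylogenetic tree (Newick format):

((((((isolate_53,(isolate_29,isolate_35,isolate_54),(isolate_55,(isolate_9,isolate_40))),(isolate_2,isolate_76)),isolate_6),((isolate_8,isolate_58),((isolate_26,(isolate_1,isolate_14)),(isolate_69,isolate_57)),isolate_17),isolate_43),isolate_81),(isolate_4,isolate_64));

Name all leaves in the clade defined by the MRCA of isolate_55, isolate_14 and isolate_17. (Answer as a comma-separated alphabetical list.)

isolate_1, isolate_14, isolate_17, isolate_2, isolate_26, isolate_29, isolate_35, isolate_40, isolate_43, isolate_53, isolate_54, isolate_55, isolate_57, isolate_58, isolate_6, isolate_69, isolate_76, isolate_8, isolate_9

Tracing isolate_55: it sits inside (isolate_55,(isolate_9,isolate_40)).
Tracing isolate_14: it sits inside (isolate_1,isolate_14).
Tracing isolate_17: it sits inside ((isolate_8,isolate_58),((isolate_26,(isolate_1,isolate_14)),(isolate_69,isolate_57)),isolate_17).
The smallest clade enclosing all 3 is ((((isolate_53,(isolate_29,isolate_35,isolate_54),(isolate_55,(isolate_9,isolate_40))),(isolate_2,isolate_76)),isolate_6),((isolate_8,isolate_58),((isolate_26,(isolate_1,isolate_14)),(isolate_69,isolate_57)),isolate_17),isolate_43); the answer is its 19 terminal taxa in alphabetical order.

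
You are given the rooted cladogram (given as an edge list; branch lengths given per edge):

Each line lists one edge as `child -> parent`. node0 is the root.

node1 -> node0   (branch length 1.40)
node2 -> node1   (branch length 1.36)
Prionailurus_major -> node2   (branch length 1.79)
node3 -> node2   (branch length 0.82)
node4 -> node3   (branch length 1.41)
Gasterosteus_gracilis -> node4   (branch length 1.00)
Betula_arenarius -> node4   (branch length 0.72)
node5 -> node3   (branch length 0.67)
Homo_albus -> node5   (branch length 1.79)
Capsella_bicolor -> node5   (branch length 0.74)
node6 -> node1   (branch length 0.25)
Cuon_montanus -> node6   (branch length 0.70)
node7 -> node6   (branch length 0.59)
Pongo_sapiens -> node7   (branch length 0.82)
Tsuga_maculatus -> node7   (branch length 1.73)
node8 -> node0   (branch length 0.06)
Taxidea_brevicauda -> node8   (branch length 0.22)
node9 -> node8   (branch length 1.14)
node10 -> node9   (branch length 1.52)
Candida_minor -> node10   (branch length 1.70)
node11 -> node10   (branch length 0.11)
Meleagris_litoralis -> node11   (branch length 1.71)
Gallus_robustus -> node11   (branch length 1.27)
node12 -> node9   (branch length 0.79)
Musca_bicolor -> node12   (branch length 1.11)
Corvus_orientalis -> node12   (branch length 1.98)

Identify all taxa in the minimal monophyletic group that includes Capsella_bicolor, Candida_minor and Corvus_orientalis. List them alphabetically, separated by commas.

Betula_arenarius, Candida_minor, Capsella_bicolor, Corvus_orientalis, Cuon_montanus, Gallus_robustus, Gasterosteus_gracilis, Homo_albus, Meleagris_litoralis, Musca_bicolor, Pongo_sapiens, Prionailurus_major, Taxidea_brevicauda, Tsuga_maculatus

Tracing Capsella_bicolor: it sits inside (Homo_albus,Capsella_bicolor).
Tracing Candida_minor: it sits inside (Candida_minor,(Meleagris_litoralis,Gallus_robustus)).
Tracing Corvus_orientalis: it sits inside (Musca_bicolor,Corvus_orientalis).
The smallest clade enclosing all 3 is the whole tree (their MRCA is the root), so the answer is all 14 tips in alphabetical order.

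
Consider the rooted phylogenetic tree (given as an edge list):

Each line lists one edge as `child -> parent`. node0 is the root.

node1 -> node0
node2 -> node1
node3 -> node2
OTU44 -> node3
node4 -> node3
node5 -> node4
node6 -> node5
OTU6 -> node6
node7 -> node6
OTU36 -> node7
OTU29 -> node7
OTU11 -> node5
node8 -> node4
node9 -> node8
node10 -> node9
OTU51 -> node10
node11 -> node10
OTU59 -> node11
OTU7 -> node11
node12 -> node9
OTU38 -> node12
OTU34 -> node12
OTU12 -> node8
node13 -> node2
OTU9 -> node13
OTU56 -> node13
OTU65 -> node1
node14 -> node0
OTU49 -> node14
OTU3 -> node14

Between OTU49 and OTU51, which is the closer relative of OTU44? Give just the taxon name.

The MRCA of OTU44 and OTU51 subtends (OTU44,(((OTU6,(OTU36,OTU29)),OTU11),(((OTU51,(OTU59,OTU7)),(OTU38,OTU34)),OTU12))) (11 taxa).
The MRCA of OTU44 and OTU49 is the root, subtending the entire tree (16 taxa).
The first is nested inside the second, so OTU44 shares a more recent common ancestor with OTU51.

OTU51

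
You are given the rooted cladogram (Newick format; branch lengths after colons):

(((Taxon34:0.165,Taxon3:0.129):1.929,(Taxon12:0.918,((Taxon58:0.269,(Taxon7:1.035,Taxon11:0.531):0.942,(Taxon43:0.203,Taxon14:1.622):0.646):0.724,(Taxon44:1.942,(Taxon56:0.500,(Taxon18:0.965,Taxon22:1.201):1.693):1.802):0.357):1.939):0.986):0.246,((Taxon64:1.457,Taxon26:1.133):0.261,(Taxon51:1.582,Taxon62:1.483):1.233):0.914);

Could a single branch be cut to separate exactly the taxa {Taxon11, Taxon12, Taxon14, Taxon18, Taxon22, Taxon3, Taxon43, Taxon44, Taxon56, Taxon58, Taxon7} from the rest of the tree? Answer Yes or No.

The MRCA of the listed taxa subtends ((Taxon34,Taxon3),(Taxon12,((Taxon58,(Taxon7,Taxon11),(Taxon43,Taxon14)),(Taxon44,(Taxon56,(Taxon18,Taxon22)))))).
That clade also contains Taxon34, which is not in the proposed group, so the group is not monophyletic.

No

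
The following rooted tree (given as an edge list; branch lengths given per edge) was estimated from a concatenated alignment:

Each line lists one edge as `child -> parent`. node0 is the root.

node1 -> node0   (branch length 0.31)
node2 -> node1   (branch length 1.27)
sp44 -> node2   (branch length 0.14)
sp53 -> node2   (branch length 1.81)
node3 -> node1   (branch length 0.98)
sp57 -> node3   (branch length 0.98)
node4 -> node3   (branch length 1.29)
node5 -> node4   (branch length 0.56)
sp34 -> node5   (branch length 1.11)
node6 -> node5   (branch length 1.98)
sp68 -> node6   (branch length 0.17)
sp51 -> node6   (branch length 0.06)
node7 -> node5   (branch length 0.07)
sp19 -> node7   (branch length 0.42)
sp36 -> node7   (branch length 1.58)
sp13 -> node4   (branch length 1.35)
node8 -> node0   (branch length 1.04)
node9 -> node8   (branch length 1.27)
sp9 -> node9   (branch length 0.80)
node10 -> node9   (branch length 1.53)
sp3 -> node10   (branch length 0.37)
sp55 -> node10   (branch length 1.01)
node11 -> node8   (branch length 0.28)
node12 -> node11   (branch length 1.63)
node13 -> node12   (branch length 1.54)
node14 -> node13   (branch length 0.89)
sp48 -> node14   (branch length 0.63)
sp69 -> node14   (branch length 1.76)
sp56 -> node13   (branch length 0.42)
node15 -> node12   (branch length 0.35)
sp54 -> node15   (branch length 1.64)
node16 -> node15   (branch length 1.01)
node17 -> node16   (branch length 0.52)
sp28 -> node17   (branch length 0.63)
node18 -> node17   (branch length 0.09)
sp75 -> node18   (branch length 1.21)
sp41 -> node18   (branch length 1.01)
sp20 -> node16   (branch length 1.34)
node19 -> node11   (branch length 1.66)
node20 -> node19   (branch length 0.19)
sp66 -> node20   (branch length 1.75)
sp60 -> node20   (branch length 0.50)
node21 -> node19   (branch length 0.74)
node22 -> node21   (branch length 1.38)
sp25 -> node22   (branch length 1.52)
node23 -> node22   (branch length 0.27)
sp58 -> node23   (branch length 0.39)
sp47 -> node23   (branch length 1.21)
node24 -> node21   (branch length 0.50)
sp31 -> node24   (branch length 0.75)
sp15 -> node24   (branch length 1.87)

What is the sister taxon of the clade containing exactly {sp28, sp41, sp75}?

sp20

The clade containing exactly {sp28, sp41, sp75} attaches to the tree at the node subtending ((sp28,(sp75,sp41)),sp20).
The other lineage descending from that same node — the sister group — is the single tip sp20.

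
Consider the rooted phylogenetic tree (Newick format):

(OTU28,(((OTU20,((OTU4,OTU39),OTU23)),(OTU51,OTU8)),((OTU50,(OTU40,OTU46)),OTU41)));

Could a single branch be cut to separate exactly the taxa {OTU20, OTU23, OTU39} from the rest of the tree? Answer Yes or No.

The MRCA of the listed taxa subtends (OTU20,((OTU4,OTU39),OTU23)).
That clade also contains OTU4, which is not in the proposed group, so the group is not monophyletic.

No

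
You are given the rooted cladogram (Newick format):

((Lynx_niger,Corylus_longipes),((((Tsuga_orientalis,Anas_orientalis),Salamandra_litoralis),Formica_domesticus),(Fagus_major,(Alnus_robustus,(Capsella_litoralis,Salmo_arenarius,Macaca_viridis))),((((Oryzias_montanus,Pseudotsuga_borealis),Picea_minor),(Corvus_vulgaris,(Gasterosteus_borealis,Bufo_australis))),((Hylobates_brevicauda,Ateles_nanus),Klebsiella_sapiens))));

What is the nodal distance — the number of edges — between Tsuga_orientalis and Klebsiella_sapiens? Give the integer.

The MRCA of Tsuga_orientalis and Klebsiella_sapiens is the node subtending ((((Tsuga_orientalis,Anas_orientalis),Salamandra_litoralis),Formica_domesticus),(Fagus_major,(Alnus_robustus,(Capsella_litoralis,Salmo_arenarius,Macaca_viridis))),((((Oryzias_montanus,Pseudotsuga_borealis),Picea_minor),(Corvus_vulgaris,(Gasterosteus_borealis,Bufo_australis))),((Hylobates_brevicauda,Ateles_nanus),Klebsiella_sapiens))).
From Tsuga_orientalis up to that node: 4 branches. From Klebsiella_sapiens up to the same node: 3 branches. Total: 4 + 3 = 7.

7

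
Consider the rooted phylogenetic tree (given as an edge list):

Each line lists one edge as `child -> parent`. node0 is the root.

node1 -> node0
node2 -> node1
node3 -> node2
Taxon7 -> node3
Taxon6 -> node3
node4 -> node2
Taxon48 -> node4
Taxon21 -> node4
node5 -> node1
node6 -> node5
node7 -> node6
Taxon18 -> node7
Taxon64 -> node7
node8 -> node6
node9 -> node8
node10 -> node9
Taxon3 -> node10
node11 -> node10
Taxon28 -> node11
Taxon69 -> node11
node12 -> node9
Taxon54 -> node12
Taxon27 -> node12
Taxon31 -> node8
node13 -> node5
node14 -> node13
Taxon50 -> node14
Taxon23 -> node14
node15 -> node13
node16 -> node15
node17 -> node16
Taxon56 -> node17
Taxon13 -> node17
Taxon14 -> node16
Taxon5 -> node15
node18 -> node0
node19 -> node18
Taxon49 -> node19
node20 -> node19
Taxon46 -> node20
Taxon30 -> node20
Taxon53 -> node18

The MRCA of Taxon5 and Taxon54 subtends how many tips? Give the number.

The MRCA of Taxon5 and Taxon54 is the node subtending (((Taxon18,Taxon64),(((Taxon3,(Taxon28,Taxon69)),(Taxon54,Taxon27)),Taxon31)),((Taxon50,Taxon23),(((Taxon56,Taxon13),Taxon14),Taxon5))).
That clade contains 14 terminal taxa: Taxon13, Taxon14, Taxon18, Taxon23, Taxon27, Taxon28, Taxon3, Taxon31, Taxon5, Taxon50, Taxon54, Taxon56, Taxon64, Taxon69.

14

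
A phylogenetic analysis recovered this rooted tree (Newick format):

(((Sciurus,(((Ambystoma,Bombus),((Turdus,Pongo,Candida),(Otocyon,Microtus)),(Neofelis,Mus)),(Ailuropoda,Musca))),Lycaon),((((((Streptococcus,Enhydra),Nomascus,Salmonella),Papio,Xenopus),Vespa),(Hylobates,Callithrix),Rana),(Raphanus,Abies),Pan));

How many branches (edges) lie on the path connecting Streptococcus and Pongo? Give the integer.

14

The MRCA of Streptococcus and Pongo is the root of the tree.
From Streptococcus up to that node: 7 branches. From Pongo up to the same node: 7 branches. Total: 7 + 7 = 14.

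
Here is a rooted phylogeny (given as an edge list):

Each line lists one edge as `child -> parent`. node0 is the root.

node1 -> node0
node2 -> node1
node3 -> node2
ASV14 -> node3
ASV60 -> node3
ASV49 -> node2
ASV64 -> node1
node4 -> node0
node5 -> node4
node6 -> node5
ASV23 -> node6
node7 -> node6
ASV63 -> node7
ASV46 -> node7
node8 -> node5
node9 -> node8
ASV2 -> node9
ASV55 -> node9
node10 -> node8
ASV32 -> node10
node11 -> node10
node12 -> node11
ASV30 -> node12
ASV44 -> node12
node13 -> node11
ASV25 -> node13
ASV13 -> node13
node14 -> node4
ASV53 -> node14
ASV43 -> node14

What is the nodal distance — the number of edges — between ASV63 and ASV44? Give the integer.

The MRCA of ASV63 and ASV44 is the node subtending ((ASV23,(ASV63,ASV46)),((ASV2,ASV55),(ASV32,((ASV30,ASV44),(ASV25,ASV13))))).
From ASV63 up to that node: 3 branches. From ASV44 up to the same node: 5 branches. Total: 3 + 5 = 8.

8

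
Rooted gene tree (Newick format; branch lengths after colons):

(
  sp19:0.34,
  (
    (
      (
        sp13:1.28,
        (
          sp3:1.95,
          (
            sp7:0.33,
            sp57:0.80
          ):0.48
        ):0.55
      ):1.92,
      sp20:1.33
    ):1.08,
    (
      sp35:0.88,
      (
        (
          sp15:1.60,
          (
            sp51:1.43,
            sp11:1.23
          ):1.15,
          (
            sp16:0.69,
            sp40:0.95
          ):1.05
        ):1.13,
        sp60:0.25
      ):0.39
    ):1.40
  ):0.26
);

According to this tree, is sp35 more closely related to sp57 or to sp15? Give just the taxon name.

sp15

The MRCA of sp35 and sp15 subtends (sp35,((sp15,(sp51,sp11),(sp16,sp40)),sp60)) (7 taxa).
The MRCA of sp35 and sp57 subtends (((sp13,(sp3,(sp7,sp57))),sp20),(sp35,((sp15,(sp51,sp11),(sp16,sp40)),sp60))) (12 taxa).
The first is nested inside the second, so sp35 shares a more recent common ancestor with sp15.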